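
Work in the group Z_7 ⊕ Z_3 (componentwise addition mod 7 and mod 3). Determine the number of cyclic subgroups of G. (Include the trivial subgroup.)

4

Group the elements of G by the cyclic subgroup they generate; each cyclic subgroup of order d accounts for φ(d) elements.
Cyclic subgroups by order — order 1: 1; order 3: 1; order 7: 1; order 21: 1.
Total: 4.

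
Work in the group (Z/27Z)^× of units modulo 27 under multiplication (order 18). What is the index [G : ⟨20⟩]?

|⟨20⟩| = 18 and |G| = 18.
By Lagrange, [G : H] = |G|/|H| = 18/18 = 1.

1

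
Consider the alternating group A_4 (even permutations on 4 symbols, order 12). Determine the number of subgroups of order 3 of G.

4

|G| = 12 and 3 | 12, so subgroups of order 3 are possible by Lagrange.
The subgroups of order 3 are: {e, (1 2 3), (1 3 2)}; {e, (1 2 4), (1 4 2)}; {e, (1 3 4), (1 4 3)}; {e, (2 3 4), (2 4 3)}.
So G has 4 subgroups of order 3.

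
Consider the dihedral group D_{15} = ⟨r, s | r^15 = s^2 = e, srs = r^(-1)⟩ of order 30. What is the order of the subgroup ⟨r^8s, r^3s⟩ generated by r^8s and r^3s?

|⟨r^8s⟩| = 2 and |⟨r^3s⟩| = 2, so |H| is a multiple of lcm(2, 2) = 2 and divides |G| = 30.
Closing under the operation: H = {e, r^5, r^10, r^3s, r^8s, r^13s}, so |H| = 6.

6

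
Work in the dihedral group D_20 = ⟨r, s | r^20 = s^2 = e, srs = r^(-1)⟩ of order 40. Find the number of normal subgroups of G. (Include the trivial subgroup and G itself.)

G has 48 subgroups. Checking conjugation-invariance by order — order 1: 1/1 normal; order 2: 1/21 normal; order 4: 1/11 normal; order 5: 1/1 normal; order 8: 0/5 normal; order 10: 1/5 normal; order 20: 3/3 normal; order 40: 1/1 normal.
Total normal subgroups: 9.

9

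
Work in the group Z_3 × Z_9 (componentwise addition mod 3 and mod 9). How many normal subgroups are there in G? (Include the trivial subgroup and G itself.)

10

G is abelian, so every subgroup is normal.
G has 10 subgroups in total, hence 10 normal subgroups.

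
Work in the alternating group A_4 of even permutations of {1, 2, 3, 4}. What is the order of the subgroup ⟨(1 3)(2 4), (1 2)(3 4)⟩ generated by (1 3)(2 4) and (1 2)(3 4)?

4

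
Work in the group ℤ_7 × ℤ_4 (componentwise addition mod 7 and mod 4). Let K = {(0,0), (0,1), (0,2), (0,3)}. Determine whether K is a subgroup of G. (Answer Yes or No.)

|K| = 4 divides |G| = 28, consistent with Lagrange.
K contains the identity, every element's inverse is in K, and K is closed under +: it is a subgroup.
In fact K = ⟨(0,1)⟩.

Yes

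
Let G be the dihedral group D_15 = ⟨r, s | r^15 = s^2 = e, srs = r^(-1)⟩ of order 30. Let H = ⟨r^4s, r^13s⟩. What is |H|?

|⟨r^4s⟩| = 2 and |⟨r^13s⟩| = 2, so |H| is a multiple of lcm(2, 2) = 2 and divides |G| = 30.
Closing under the operation: H = {e, r^3, r^6, r^9, r^12, rs, r^4s, r^7s, r^10s, r^13s}, so |H| = 10.

10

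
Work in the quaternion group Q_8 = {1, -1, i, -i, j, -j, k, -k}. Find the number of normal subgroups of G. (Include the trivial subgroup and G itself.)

6

G has 6 subgroups. Checking conjugation-invariance by order — order 1: 1/1 normal; order 2: 1/1 normal; order 4: 3/3 normal; order 8: 1/1 normal.
Total normal subgroups: 6.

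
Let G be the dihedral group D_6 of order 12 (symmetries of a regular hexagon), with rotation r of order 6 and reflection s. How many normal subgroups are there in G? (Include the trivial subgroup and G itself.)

G has 16 subgroups. Checking conjugation-invariance by order — order 1: 1/1 normal; order 2: 1/7 normal; order 3: 1/1 normal; order 4: 0/3 normal; order 6: 3/3 normal; order 12: 1/1 normal.
Total normal subgroups: 7.

7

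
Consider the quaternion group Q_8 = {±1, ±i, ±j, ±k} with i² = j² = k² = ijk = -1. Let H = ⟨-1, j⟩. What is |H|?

|⟨-1⟩| = 2 and |⟨j⟩| = 4, so |H| is a multiple of lcm(2, 4) = 4 and divides |G| = 8.
Closing under the operation: H = {1, -1, j, -j}, so |H| = 4.

4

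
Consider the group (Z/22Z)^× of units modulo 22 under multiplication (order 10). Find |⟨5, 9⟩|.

5

|⟨5⟩| = 5 and |⟨9⟩| = 5, so |H| is a multiple of lcm(5, 5) = 5 and divides |G| = 10.
Closing under the operation: H = {1, 3, 5, 9, 15}, so |H| = 5.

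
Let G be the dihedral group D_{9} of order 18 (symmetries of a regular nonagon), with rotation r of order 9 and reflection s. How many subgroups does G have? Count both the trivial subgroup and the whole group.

|G| = 18, so by Lagrange every subgroup order divides 18. Divisors: 1, 2, 3, 6, 9, 18.
Subgroups by order — order 1: 1; order 2: 9; order 3: 1; order 6: 3; order 9: 1; order 18: 1.
Total: 1 + 9 + 1 + 3 + 1 + 1 = 16.

16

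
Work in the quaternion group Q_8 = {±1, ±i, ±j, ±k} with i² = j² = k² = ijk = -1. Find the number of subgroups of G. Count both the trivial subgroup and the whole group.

6

|G| = 8, so by Lagrange every subgroup order divides 8. Divisors: 1, 2, 4, 8.
Subgroups by order — order 1: 1; order 2: 1; order 4: 3; order 8: 1.
Total: 1 + 1 + 3 + 1 = 6.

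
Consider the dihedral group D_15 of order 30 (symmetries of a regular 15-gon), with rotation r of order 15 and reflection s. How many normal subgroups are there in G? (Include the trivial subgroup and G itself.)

5

G has 28 subgroups. Checking conjugation-invariance by order — order 1: 1/1 normal; order 2: 0/15 normal; order 3: 1/1 normal; order 5: 1/1 normal; order 6: 0/5 normal; order 10: 0/3 normal; order 15: 1/1 normal; order 30: 1/1 normal.
Total normal subgroups: 5.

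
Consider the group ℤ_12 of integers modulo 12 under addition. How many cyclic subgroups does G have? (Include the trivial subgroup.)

A cyclic subgroup of order d is generated by each of its φ(d) elements of order d, so the cyclic subgroups of order d number (#elements of order d)/φ(d).
Cyclic subgroups by order — order 1: 1; order 2: 1; order 3: 1; order 4: 1; order 6: 1; order 12: 1.
Total: 6.

6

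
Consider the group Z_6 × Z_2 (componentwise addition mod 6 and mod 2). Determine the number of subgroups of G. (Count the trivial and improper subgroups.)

10

|G| = 12, so by Lagrange every subgroup order divides 12. Divisors: 1, 2, 3, 4, 6, 12.
Subgroups by order — order 1: 1; order 2: 3; order 3: 1; order 4: 1; order 6: 3; order 12: 1.
Total: 1 + 3 + 1 + 1 + 3 + 1 = 10.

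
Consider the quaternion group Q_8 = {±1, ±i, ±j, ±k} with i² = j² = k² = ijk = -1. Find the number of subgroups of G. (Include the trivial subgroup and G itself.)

|G| = 8, so by Lagrange every subgroup order divides 8. Divisors: 1, 2, 4, 8.
Subgroups by order — order 1: 1; order 2: 1; order 4: 3; order 8: 1.
Total: 1 + 1 + 3 + 1 = 6.

6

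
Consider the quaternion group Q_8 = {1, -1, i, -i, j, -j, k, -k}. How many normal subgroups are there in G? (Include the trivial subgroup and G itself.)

G has 6 subgroups. Checking conjugation-invariance by order — order 1: 1/1 normal; order 2: 1/1 normal; order 4: 3/3 normal; order 8: 1/1 normal.
Total normal subgroups: 6.

6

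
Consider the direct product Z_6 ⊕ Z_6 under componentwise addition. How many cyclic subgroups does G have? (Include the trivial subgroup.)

Each element a generates a cyclic subgroup ⟨a⟩; distinct elements may generate the same one (a cyclic group of order d has φ(d) generators).
Cyclic subgroups by order — order 1: 1; order 2: 3; order 3: 4; order 6: 12.
Total: 20.

20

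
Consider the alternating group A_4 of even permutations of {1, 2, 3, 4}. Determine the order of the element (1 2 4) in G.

3

Computing powers of (1 2 4): the smallest k with ((1 2 4))^k = e is k = 3.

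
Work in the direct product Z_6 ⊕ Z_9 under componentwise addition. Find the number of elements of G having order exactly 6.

An element (a,b) has order lcm(ord(a), ord(b)); count pairs with lcm equal to 6.
Enumerating gives 8 such elements.

8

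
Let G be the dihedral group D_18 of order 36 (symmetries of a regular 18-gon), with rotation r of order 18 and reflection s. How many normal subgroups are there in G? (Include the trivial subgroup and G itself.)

G has 45 subgroups. Checking conjugation-invariance by order — order 1: 1/1 normal; order 2: 1/19 normal; order 3: 1/1 normal; order 4: 0/9 normal; order 6: 1/7 normal; order 9: 1/1 normal; order 12: 0/3 normal; order 18: 3/3 normal; order 36: 1/1 normal.
Total normal subgroups: 9.

9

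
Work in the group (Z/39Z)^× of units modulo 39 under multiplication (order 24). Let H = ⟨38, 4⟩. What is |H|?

12

|⟨38⟩| = 2 and |⟨4⟩| = 6, so |H| is a multiple of lcm(2, 6) = 6 and divides |G| = 24.
Closing under the operation: H = {1, 4, 10, 14, 16, 17, 22, 23, 25, 29, 35, 38}, so |H| = 12.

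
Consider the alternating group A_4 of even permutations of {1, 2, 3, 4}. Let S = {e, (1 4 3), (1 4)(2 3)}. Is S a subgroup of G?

No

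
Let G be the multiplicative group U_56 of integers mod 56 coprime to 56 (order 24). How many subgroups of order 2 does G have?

7

|G| = 24 and 2 | 24, so subgroups of order 2 are possible by Lagrange.
The subgroups of order 2 are: {1, 13}; {1, 15}; {1, 27}; {1, 29}; … (7 in all).
So G has 7 subgroups of order 2.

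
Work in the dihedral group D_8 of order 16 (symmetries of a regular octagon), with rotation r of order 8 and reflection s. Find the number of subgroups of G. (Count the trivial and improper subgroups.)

19

|G| = 16, so by Lagrange every subgroup order divides 16. Divisors: 1, 2, 4, 8, 16.
Subgroups by order — order 1: 1; order 2: 9; order 4: 5; order 8: 3; order 16: 1.
Total: 1 + 9 + 5 + 3 + 1 = 19.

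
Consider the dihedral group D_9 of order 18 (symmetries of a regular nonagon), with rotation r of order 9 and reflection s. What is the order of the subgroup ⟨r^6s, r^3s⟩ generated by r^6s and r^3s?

6

|⟨r^6s⟩| = 2 and |⟨r^3s⟩| = 2, so |H| is a multiple of lcm(2, 2) = 2 and divides |G| = 18.
Closing under the operation: H = {e, r^3, r^6, s, r^3s, r^6s}, so |H| = 6.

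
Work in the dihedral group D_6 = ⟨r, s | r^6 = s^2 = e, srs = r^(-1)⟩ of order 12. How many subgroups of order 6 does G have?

3

|G| = 12 and 6 | 12, so subgroups of order 6 are possible by Lagrange.
The subgroups of order 6 are: {e, r, r^2, r^3, r^4, r^5}; {e, r^2, r^4, s, r^2s, r^4s}; {e, r^2, r^4, rs, r^3s, r^5s}.
So G has 3 subgroups of order 6.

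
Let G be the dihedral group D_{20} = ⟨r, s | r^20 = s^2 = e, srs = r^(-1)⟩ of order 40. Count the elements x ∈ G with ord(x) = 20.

The elements of order 20 are: r, r^3, r^7, r^9, r^11, r^13, r^17, r^19.
That's 8.

8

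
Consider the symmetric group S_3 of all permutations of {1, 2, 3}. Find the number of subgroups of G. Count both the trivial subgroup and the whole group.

6

|G| = 6, so by Lagrange every subgroup order divides 6. Divisors: 1, 2, 3, 6.
Subgroups by order — order 1: 1; order 2: 3; order 3: 1; order 6: 1.
Total: 1 + 3 + 1 + 1 = 6.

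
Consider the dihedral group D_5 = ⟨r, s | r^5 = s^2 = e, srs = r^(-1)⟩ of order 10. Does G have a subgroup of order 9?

No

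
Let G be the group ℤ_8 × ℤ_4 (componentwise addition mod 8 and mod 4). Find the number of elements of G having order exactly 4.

12

An element (a,b) has order lcm(ord(a), ord(b)); count pairs with lcm equal to 4.
Enumerating gives 12 such elements.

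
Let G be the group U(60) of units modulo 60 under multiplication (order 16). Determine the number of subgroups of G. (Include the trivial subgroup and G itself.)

|G| = 16, so by Lagrange every subgroup order divides 16. Divisors: 1, 2, 4, 8, 16.
Subgroups by order — order 1: 1; order 2: 7; order 4: 11; order 8: 7; order 16: 1.
Total: 1 + 7 + 11 + 7 + 1 = 27.

27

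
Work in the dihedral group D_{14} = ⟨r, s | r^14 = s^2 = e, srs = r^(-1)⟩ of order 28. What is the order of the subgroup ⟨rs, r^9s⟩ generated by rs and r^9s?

14

|⟨rs⟩| = 2 and |⟨r^9s⟩| = 2, so |H| is a multiple of lcm(2, 2) = 2 and divides |G| = 28.
Closing under the operation: H = {e, r^2, r^4, r^6, r^8, r^10, r^12, rs, r^3s, r^5s, r^7s, r^9s, r^11s, r^13s}, so |H| = 14.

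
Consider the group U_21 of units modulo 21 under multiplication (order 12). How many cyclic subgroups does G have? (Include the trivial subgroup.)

8

Each element a generates a cyclic subgroup ⟨a⟩; distinct elements may generate the same one (a cyclic group of order d has φ(d) generators).
Cyclic subgroups by order — order 1: 1; order 2: 3; order 3: 1; order 6: 3.
Total: 8.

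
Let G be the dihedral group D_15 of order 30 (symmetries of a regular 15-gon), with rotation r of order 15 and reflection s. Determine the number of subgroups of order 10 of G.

|G| = 30 and 10 | 30, so subgroups of order 10 are possible by Lagrange.
The subgroups of order 10 are: {e, r^3, r^6, r^9, r^12, rs, r^4s, r^7s, r^10s, r^13s}; {e, r^3, r^6, r^9, r^12, r^2s, r^5s, r^8s, r^11s, r^14s}; {e, r^3, r^6, r^9, r^12, s, r^3s, r^6s, r^9s, r^12s}.
So G has 3 subgroups of order 10.

3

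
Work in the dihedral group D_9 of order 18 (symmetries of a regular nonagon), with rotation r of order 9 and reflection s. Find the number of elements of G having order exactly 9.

The elements of order 9 are: r, r^2, r^4, r^5, r^7, r^8.
That's 6.

6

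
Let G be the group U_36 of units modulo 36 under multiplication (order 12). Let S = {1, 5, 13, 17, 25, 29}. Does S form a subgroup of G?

Yes

|S| = 6 divides |G| = 12, consistent with Lagrange.
S contains the identity, every element's inverse is in S, and S is closed under ·: it is a subgroup.
In fact S = ⟨29⟩.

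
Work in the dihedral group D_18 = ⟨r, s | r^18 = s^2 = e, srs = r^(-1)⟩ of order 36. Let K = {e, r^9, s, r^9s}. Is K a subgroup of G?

Yes

|K| = 4 divides |G| = 36, consistent with Lagrange.
K contains the identity, every element's inverse is in K, and K is closed under ·: it is a subgroup.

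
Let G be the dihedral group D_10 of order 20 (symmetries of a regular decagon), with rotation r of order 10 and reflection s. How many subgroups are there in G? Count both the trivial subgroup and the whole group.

22

|G| = 20, so by Lagrange every subgroup order divides 20. Divisors: 1, 2, 4, 5, 10, 20.
Subgroups by order — order 1: 1; order 2: 11; order 4: 5; order 5: 1; order 10: 3; order 20: 1.
Total: 1 + 11 + 5 + 1 + 3 + 1 = 22.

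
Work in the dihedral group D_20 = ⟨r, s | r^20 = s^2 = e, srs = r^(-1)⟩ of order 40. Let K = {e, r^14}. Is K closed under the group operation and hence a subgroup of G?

r^14 ∈ K but its inverse r^6 ∉ K, so K is not a subgroup.

No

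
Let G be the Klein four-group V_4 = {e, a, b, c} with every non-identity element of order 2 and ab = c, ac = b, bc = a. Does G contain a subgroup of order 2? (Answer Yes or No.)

2 | 4. A subgroup of order 2 is {e, a}.

Yes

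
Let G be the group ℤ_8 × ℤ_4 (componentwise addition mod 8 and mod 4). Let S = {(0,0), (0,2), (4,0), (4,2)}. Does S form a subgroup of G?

|S| = 4 divides |G| = 32, consistent with Lagrange.
S contains the identity, every element's inverse is in S, and S is closed under +: it is a subgroup.

Yes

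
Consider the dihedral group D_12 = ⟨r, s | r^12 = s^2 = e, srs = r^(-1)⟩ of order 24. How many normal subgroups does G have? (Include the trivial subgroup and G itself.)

9

G has 34 subgroups. Checking conjugation-invariance by order — order 1: 1/1 normal; order 2: 1/13 normal; order 3: 1/1 normal; order 4: 1/7 normal; order 6: 1/5 normal; order 8: 0/3 normal; order 12: 3/3 normal; order 24: 1/1 normal.
Total normal subgroups: 9.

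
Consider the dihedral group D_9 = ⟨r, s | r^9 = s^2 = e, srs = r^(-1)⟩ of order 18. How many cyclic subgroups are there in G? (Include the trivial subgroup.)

12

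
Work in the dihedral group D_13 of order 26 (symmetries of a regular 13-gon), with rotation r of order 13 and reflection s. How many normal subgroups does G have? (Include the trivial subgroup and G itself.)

G has 16 subgroups. Checking conjugation-invariance by order — order 1: 1/1 normal; order 2: 0/13 normal; order 13: 1/1 normal; order 26: 1/1 normal.
Total normal subgroups: 3.

3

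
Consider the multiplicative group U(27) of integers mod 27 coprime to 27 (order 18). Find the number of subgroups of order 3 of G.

|G| = 18 and 3 | 18, so subgroups of order 3 are possible by Lagrange.
The subgroups of order 3 are: {1, 10, 19}.
So G has 1 subgroup of order 3.

1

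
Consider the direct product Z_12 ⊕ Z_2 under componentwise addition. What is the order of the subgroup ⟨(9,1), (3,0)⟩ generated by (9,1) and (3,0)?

|⟨(9,1)⟩| = 4 and |⟨(3,0)⟩| = 4, so |H| is a multiple of lcm(4, 4) = 4 and divides |G| = 24.
Closing under the operation: H = {(0,0), (0,1), (3,0), (3,1), (6,0), (6,1), (9,0), (9,1)}, so |H| = 8.

8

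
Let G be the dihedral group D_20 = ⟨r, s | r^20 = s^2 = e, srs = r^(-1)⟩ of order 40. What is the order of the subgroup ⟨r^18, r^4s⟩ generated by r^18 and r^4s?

20

|⟨r^18⟩| = 10 and |⟨r^4s⟩| = 2, so |H| is a multiple of lcm(10, 2) = 10 and divides |G| = 40.
Closing under the operation: H = {e, r^2, r^4, r^6, r^8, r^10, r^12, r^14, r^16, r^18, s, r^2s, r^4s, r^6s, r^8s, r^10s, r^12s, r^14s, r^16s, r^18s}, so |H| = 20.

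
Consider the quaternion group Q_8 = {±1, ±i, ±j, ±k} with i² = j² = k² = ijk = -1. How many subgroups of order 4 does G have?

|G| = 8 and 4 | 8, so subgroups of order 4 are possible by Lagrange.
The subgroups of order 4 are: {1, -1, i, -i}; {1, -1, j, -j}; {1, -1, k, -k}.
So G has 3 subgroups of order 4.

3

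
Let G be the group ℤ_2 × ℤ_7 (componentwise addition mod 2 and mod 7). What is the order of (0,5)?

The order of (0,5) in Z_2 × Z_7 is lcm(ord(0) in Z_2, ord(5) in Z_7).
ord(0) = 1 and ord(5) = 7, so |⟨(0,5)⟩| = lcm(1, 7) = 7.

7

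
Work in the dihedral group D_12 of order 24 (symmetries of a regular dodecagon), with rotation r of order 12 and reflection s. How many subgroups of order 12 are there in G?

|G| = 24 and 12 | 24, so subgroups of order 12 are possible by Lagrange.
The subgroups of order 12 are: {e, r, r^2, r^3, r^4, r^5, r^6, r^7, r^8, r^9, r^10, r^11}; {e, r^2, r^4, r^6, r^8, r^10, s, r^2s, r^4s, r^6s, r^8s, r^10s}; {e, r^2, r^4, r^6, r^8, r^10, rs, r^3s, r^5s, r^7s, r^9s, r^11s}.
So G has 3 subgroups of order 12.

3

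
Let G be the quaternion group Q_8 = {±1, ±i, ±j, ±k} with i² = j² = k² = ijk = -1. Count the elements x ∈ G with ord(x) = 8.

No element of G has order 8 (even though 8 | 8).

0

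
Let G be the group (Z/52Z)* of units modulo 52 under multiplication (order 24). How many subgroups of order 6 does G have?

|G| = 24 and 6 | 24, so subgroups of order 6 are possible by Lagrange.
The subgroups of order 6 are: {1, 9, 17, 25, 29, 49}; {1, 9, 23, 29, 43, 51}; {1, 3, 9, 27, 29, 35}.
So G has 3 subgroups of order 6.

3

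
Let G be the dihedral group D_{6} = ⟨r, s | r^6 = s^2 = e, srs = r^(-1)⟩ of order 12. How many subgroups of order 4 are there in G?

|G| = 12 and 4 | 12, so subgroups of order 4 are possible by Lagrange.
The subgroups of order 4 are: {e, r^3, r^2s, r^5s}; {e, r^3, s, r^3s}; {e, r^3, rs, r^4s}.
So G has 3 subgroups of order 4.

3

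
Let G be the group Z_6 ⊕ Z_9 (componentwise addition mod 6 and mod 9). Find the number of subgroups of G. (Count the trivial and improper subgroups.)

20

|G| = 54, so by Lagrange every subgroup order divides 54. Divisors: 1, 2, 3, 6, 9, 18, 27, 54.
Subgroups by order — order 1: 1; order 2: 1; order 3: 4; order 6: 4; order 9: 4; order 18: 4; order 27: 1; order 54: 1.
Total: 1 + 1 + 4 + 4 + 4 + 4 + 1 + 1 = 20.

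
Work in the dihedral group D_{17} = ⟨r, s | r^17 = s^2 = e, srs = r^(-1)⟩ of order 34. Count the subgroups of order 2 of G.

17

|G| = 34 and 2 | 34, so subgroups of order 2 are possible by Lagrange.
The subgroups of order 2 are: {e, r^10s}; {e, r^11s}; {e, r^12s}; {e, r^13s}; … (17 in all).
So G has 17 subgroups of order 2.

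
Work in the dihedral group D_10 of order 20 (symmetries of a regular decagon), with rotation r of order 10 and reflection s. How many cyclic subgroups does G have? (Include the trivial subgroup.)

Each element a generates a cyclic subgroup ⟨a⟩; distinct elements may generate the same one (a cyclic group of order d has φ(d) generators).
Cyclic subgroups by order — order 1: 1; order 2: 11; order 5: 1; order 10: 1.
Total: 14.

14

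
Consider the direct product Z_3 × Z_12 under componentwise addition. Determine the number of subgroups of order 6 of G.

4

|G| = 36 and 6 | 36, so subgroups of order 6 are possible by Lagrange.
The subgroups of order 6 are: {(0,0), (0,2), (0,4), (0,6), (0,8), (0,10)}; {(0,0), (0,6), (1,0), (1,6), (2,0), (2,6)}; {(0,0), (0,6), (1,4), (1,10), (2,2), (2,8)}; {(0,0), (0,6), (1,2), (1,8), (2,4), (2,10)}.
So G has 4 subgroups of order 6.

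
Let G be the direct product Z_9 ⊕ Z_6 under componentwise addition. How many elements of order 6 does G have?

8

An element (a,b) has order lcm(ord(a), ord(b)); count pairs with lcm equal to 6.
Enumerating gives 8 such elements.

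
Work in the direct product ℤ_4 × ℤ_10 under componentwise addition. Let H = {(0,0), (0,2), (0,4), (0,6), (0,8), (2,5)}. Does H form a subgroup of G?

No

|H| = 6 does not divide |G| = 40, so by Lagrange H is not a subgroup.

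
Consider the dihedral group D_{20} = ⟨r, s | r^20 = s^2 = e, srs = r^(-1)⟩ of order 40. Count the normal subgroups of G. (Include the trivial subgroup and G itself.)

9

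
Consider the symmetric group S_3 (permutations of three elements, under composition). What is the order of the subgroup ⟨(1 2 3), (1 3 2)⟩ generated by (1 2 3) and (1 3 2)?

3

|⟨(1 2 3)⟩| = 3 and |⟨(1 3 2)⟩| = 3, so |H| is a multiple of lcm(3, 3) = 3 and divides |G| = 6.
Closing under the operation: H = {e, (1 2 3), (1 3 2)}, so |H| = 3.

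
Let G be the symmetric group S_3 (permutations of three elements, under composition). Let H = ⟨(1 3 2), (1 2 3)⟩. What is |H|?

|⟨(1 3 2)⟩| = 3 and |⟨(1 2 3)⟩| = 3, so |H| is a multiple of lcm(3, 3) = 3 and divides |G| = 6.
Closing under the operation: H = {e, (1 2 3), (1 3 2)}, so |H| = 3.

3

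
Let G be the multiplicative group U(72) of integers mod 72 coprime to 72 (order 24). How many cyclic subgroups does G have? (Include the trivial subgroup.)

16

Each element a generates a cyclic subgroup ⟨a⟩; distinct elements may generate the same one (a cyclic group of order d has φ(d) generators).
Cyclic subgroups by order — order 1: 1; order 2: 7; order 3: 1; order 6: 7.
Total: 16.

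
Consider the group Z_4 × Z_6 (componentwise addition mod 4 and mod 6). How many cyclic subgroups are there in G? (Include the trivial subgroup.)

12

A cyclic subgroup of order d is generated by each of its φ(d) elements of order d, so the cyclic subgroups of order d number (#elements of order d)/φ(d).
Cyclic subgroups by order — order 1: 1; order 2: 3; order 3: 1; order 4: 2; order 6: 3; order 12: 2.
Total: 12.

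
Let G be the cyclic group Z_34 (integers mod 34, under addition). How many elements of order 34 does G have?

16

In a cyclic group of order 34, the number of elements of order d (for d | 34) is φ(d).
φ(34) = 16.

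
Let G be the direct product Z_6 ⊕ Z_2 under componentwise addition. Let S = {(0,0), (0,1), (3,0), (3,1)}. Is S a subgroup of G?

Yes

|S| = 4 divides |G| = 12, consistent with Lagrange.
S contains the identity, every element's inverse is in S, and S is closed under +: it is a subgroup.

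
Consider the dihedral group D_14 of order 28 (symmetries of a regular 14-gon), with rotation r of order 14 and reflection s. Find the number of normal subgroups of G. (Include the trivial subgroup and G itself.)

7

G has 28 subgroups. Checking conjugation-invariance by order — order 1: 1/1 normal; order 2: 1/15 normal; order 4: 0/7 normal; order 7: 1/1 normal; order 14: 3/3 normal; order 28: 1/1 normal.
Total normal subgroups: 7.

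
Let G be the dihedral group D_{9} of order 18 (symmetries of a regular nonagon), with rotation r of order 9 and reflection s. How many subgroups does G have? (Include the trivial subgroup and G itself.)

16

|G| = 18, so by Lagrange every subgroup order divides 18. Divisors: 1, 2, 3, 6, 9, 18.
Subgroups by order — order 1: 1; order 2: 9; order 3: 1; order 6: 3; order 9: 1; order 18: 1.
Total: 1 + 9 + 1 + 3 + 1 + 1 = 16.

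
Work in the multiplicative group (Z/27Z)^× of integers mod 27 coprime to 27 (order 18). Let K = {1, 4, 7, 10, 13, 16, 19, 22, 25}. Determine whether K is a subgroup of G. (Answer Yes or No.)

Yes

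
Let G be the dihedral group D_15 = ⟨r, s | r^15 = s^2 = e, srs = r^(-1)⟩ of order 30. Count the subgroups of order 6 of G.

|G| = 30 and 6 | 30, so subgroups of order 6 are possible by Lagrange.
The subgroups of order 6 are: {e, r^5, r^10, s, r^5s, r^10s}; {e, r^5, r^10, rs, r^6s, r^11s}; {e, r^5, r^10, r^2s, r^7s, r^12s}; {e, r^5, r^10, r^3s, r^8s, r^13s}; … (5 in all).
So G has 5 subgroups of order 6.

5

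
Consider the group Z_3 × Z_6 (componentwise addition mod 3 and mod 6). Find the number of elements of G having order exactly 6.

An element (a,b) has order lcm(ord(a), ord(b)); count pairs with lcm equal to 6.
Enumerating gives 8 such elements.

8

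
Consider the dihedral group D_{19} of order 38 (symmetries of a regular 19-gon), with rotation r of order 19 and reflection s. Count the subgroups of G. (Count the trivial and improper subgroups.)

|G| = 38, so by Lagrange every subgroup order divides 38. Divisors: 1, 2, 19, 38.
Subgroups by order — order 1: 1; order 2: 19; order 19: 1; order 38: 1.
Total: 1 + 19 + 1 + 1 = 22.

22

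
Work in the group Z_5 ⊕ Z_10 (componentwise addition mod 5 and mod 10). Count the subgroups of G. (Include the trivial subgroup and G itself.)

16

|G| = 50, so by Lagrange every subgroup order divides 50. Divisors: 1, 2, 5, 10, 25, 50.
Subgroups by order — order 1: 1; order 2: 1; order 5: 6; order 10: 6; order 25: 1; order 50: 1.
Total: 1 + 1 + 6 + 6 + 1 + 1 = 16.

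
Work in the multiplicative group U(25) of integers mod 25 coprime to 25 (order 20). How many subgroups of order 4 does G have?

|G| = 20 and 4 | 20, so subgroups of order 4 are possible by Lagrange.
The subgroups of order 4 are: {1, 7, 18, 24}.
So G has 1 subgroup of order 4.

1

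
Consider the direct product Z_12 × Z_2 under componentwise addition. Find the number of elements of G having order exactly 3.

An element (a,b) has order lcm(ord(a), ord(b)); count pairs with lcm equal to 3.
Enumerating gives 2 such elements.

2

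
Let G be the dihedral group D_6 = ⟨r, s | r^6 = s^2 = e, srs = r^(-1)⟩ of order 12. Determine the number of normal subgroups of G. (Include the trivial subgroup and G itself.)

G has 16 subgroups. Checking conjugation-invariance by order — order 1: 1/1 normal; order 2: 1/7 normal; order 3: 1/1 normal; order 4: 0/3 normal; order 6: 3/3 normal; order 12: 1/1 normal.
Total normal subgroups: 7.

7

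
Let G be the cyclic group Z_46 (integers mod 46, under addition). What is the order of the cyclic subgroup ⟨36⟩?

23

In Z_46, the order of an element a is n/gcd(a, n).
gcd(36, 46) = 2, so |⟨36⟩| = 46/2 = 23.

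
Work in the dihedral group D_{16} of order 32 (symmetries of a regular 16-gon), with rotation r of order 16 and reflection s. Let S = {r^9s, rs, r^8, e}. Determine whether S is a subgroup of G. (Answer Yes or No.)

Yes

|S| = 4 divides |G| = 32, consistent with Lagrange.
S contains the identity, every element's inverse is in S, and S is closed under ·: it is a subgroup.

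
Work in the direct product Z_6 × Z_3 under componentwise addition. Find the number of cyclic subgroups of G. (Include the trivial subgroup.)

A cyclic subgroup of order d is generated by each of its φ(d) elements of order d, so the cyclic subgroups of order d number (#elements of order d)/φ(d).
Cyclic subgroups by order — order 1: 1; order 2: 1; order 3: 4; order 6: 4.
Total: 10.

10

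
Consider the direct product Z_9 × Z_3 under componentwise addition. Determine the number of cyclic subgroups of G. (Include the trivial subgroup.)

A cyclic subgroup of order d is generated by each of its φ(d) elements of order d, so the cyclic subgroups of order d number (#elements of order d)/φ(d).
Cyclic subgroups by order — order 1: 1; order 3: 4; order 9: 3.
Total: 8.

8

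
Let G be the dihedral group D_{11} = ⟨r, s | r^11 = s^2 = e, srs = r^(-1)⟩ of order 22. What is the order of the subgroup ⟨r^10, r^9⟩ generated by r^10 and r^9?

|⟨r^10⟩| = 11 and |⟨r^9⟩| = 11, so |H| is a multiple of lcm(11, 11) = 11 and divides |G| = 22.
Closing under the operation: H = {e, r, r^2, r^3, r^4, r^5, r^6, r^7, r^8, r^9, r^10}, so |H| = 11.

11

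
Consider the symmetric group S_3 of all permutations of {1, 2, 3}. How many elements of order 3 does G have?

The elements of order 3 are: (1 2 3), (1 3 2).
That's 2.

2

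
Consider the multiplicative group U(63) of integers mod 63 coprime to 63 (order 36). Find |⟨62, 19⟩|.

|⟨62⟩| = 2 and |⟨19⟩| = 6, so |H| is a multiple of lcm(2, 6) = 6 and divides |G| = 36.
Closing under the operation: H = {1, 8, 10, 17, 19, 26, 37, 44, 46, 53, 55, 62}, so |H| = 12.

12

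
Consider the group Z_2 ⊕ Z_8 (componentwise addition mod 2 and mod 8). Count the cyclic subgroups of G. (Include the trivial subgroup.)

8

A cyclic subgroup of order d is generated by each of its φ(d) elements of order d, so the cyclic subgroups of order d number (#elements of order d)/φ(d).
Cyclic subgroups by order — order 1: 1; order 2: 3; order 4: 2; order 8: 2.
Total: 8.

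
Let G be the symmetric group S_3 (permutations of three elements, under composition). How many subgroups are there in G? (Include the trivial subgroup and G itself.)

|G| = 6, so by Lagrange every subgroup order divides 6. Divisors: 1, 2, 3, 6.
Subgroups by order — order 1: 1; order 2: 3; order 3: 1; order 6: 1.
Total: 1 + 3 + 1 + 1 = 6.

6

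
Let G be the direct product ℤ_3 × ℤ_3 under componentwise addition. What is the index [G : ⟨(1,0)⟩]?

3

|⟨(1,0)⟩| = 3 and |G| = 9.
By Lagrange, [G : H] = |G|/|H| = 9/3 = 3.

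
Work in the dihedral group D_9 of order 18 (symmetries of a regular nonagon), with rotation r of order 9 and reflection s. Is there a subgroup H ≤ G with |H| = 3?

3 | 18. A subgroup of order 3 is {e, r^3, r^6}.

Yes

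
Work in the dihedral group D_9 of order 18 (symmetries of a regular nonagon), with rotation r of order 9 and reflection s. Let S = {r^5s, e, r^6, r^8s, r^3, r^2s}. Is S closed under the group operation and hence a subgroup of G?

Yes

|S| = 6 divides |G| = 18, consistent with Lagrange.
S contains the identity, every element's inverse is in S, and S is closed under ·: it is a subgroup.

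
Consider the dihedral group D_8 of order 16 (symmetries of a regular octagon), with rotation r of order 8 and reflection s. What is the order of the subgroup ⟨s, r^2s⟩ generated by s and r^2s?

8

|⟨s⟩| = 2 and |⟨r^2s⟩| = 2, so |H| is a multiple of lcm(2, 2) = 2 and divides |G| = 16.
Closing under the operation: H = {e, r^2, r^4, r^6, s, r^2s, r^4s, r^6s}, so |H| = 8.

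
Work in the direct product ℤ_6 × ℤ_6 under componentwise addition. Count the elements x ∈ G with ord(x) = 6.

An element (a,b) has order lcm(ord(a), ord(b)); count pairs with lcm equal to 6.
Enumerating gives 24 such elements.

24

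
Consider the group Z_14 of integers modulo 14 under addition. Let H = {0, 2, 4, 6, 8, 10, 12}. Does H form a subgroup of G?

Yes

|H| = 7 divides |G| = 14, consistent with Lagrange.
H contains the identity, every element's inverse is in H, and H is closed under +: it is a subgroup.
In fact H = ⟨2⟩.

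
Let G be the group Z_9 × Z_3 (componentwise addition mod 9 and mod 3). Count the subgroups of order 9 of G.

|G| = 27 and 9 | 27, so subgroups of order 9 are possible by Lagrange.
The subgroups of order 9 are: {(0,0), (0,1), (0,2), (3,0), (3,1), (3,2), (6,0), (6,1), (6,2)}; {(0,0), (1,0), (2,0), (3,0), (4,0), (5,0), (6,0), (7,0), (8,0)}; {(0,0), (1,1), (2,2), (3,0), (4,1), (5,2), (6,0), (7,1), (8,2)}; {(0,0), (1,2), (2,1), (3,0), (4,2), (5,1), (6,0), (7,2), (8,1)}.
So G has 4 subgroups of order 9.

4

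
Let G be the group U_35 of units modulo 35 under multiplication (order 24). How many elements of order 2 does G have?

3

The elements of order 2 are: 6, 29, 34.
That's 3.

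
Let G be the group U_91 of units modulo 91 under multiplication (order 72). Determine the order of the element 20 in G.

Compute successive powers of 20 mod 91: 20, 36, 83, 22, 76, 64, 6, 29, …; 20^12 ≡ 1 (mod 91).
So |⟨20⟩| = 12.

12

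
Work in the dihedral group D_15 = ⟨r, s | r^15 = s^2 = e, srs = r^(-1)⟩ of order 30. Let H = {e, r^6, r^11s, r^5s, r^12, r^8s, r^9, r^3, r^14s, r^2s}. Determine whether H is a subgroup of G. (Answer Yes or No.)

|H| = 10 divides |G| = 30, consistent with Lagrange.
H contains the identity, every element's inverse is in H, and H is closed under ·: it is a subgroup.

Yes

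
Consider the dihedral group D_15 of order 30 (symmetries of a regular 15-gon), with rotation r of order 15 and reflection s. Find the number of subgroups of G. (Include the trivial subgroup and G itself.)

|G| = 30, so by Lagrange every subgroup order divides 30. Divisors: 1, 2, 3, 5, 6, 10, 15, 30.
Subgroups by order — order 1: 1; order 2: 15; order 3: 1; order 5: 1; order 6: 5; order 10: 3; order 15: 1; order 30: 1.
Total: 1 + 15 + 1 + 1 + 5 + 3 + 1 + 1 = 28.

28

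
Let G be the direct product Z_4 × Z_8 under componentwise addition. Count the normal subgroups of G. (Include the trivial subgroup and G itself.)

22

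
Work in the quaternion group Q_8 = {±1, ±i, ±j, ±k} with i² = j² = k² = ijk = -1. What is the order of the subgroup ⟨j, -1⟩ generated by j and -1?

|⟨j⟩| = 4 and |⟨-1⟩| = 2, so |H| is a multiple of lcm(4, 2) = 4 and divides |G| = 8.
Closing under the operation: H = {1, -1, j, -j}, so |H| = 4.

4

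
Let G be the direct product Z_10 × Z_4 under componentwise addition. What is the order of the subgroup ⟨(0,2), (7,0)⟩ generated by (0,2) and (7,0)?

20

|⟨(0,2)⟩| = 2 and |⟨(7,0)⟩| = 10, so |H| is a multiple of lcm(2, 10) = 10 and divides |G| = 40.
Closing under the operation: H = {(0,0), (0,2), (1,0), (1,2), (2,0), (2,2), (3,0), (3,2), (4,0), (4,2), (5,0), (5,2), (6,0), (6,2), (7,0), (7,2), (8,0), (8,2), (9,0), (9,2)}, so |H| = 20.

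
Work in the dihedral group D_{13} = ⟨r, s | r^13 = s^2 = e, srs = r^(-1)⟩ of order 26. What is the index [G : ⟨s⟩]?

13

|⟨s⟩| = 2 and |G| = 26.
By Lagrange, [G : H] = |G|/|H| = 26/2 = 13.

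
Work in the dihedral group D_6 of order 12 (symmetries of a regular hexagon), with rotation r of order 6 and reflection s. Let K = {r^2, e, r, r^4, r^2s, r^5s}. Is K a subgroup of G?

r ∈ K but its inverse r^5 ∉ K, so K is not a subgroup.

No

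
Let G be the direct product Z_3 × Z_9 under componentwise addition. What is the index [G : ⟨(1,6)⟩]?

|⟨(1,6)⟩| = 3 and |G| = 27.
By Lagrange, [G : H] = |G|/|H| = 27/3 = 9.

9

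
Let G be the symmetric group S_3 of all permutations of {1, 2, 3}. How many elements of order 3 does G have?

2

The elements of order 3 are: (1 2 3), (1 3 2).
That's 2.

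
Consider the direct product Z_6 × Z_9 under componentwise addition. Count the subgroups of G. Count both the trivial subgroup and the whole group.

20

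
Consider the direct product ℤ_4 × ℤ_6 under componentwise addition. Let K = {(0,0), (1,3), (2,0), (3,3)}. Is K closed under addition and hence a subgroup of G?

Yes

|K| = 4 divides |G| = 24, consistent with Lagrange.
K contains the identity, every element's inverse is in K, and K is closed under +: it is a subgroup.
In fact K = ⟨(3,3)⟩.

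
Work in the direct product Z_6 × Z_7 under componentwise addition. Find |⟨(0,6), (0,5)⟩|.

7

|⟨(0,6)⟩| = 7 and |⟨(0,5)⟩| = 7, so |H| is a multiple of lcm(7, 7) = 7 and divides |G| = 42.
Closing under the operation: H = {(0,0), (0,1), (0,2), (0,3), (0,4), (0,5), (0,6)}, so |H| = 7.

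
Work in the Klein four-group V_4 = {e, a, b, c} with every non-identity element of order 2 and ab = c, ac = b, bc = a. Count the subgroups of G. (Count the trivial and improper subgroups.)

|G| = 4, so by Lagrange every subgroup order divides 4. Divisors: 1, 2, 4.
Subgroups by order — order 1: 1; order 2: 3; order 4: 1.
Total: 1 + 3 + 1 = 5.

5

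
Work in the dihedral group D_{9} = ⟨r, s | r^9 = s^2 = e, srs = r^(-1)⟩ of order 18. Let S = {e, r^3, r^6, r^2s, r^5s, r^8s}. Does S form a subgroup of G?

|S| = 6 divides |G| = 18, consistent with Lagrange.
S contains the identity, every element's inverse is in S, and S is closed under ·: it is a subgroup.

Yes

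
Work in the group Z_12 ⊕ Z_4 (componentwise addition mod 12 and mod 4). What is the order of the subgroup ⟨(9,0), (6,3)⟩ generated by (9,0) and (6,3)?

|⟨(9,0)⟩| = 4 and |⟨(6,3)⟩| = 4, so |H| is a multiple of lcm(4, 4) = 4 and divides |G| = 48.
Closing under the operation: H = {(0,0), (0,1), (0,2), (0,3), (3,0), (3,1), (3,2), (3,3), (6,0), (6,1), (6,2), (6,3), (9,0), (9,1), (9,2), (9,3)}, so |H| = 16.

16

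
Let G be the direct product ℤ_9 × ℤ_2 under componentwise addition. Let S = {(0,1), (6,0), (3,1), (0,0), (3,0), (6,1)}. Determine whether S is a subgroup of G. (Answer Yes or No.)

Yes

|S| = 6 divides |G| = 18, consistent with Lagrange.
S contains the identity, every element's inverse is in S, and S is closed under +: it is a subgroup.
In fact S = ⟨(3,1)⟩.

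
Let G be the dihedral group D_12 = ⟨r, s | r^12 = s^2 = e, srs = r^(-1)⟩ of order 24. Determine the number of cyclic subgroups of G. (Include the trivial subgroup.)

A cyclic subgroup of order d is generated by each of its φ(d) elements of order d, so the cyclic subgroups of order d number (#elements of order d)/φ(d).
Cyclic subgroups by order — order 1: 1; order 2: 13; order 3: 1; order 4: 1; order 6: 1; order 12: 1.
Total: 18.

18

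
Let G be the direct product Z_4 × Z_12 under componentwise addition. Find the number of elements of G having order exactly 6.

An element (a,b) has order lcm(ord(a), ord(b)); count pairs with lcm equal to 6.
Enumerating gives 6 such elements.

6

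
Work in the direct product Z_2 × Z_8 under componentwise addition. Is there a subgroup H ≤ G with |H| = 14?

No

14 does not divide |G| = 16, so by Lagrange no subgroup of order 14 exists.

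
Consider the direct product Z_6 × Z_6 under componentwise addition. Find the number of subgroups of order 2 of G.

3

|G| = 36 and 2 | 36, so subgroups of order 2 are possible by Lagrange.
The subgroups of order 2 are: {(0,0), (0,3)}; {(0,0), (3,0)}; {(0,0), (3,3)}.
So G has 3 subgroups of order 2.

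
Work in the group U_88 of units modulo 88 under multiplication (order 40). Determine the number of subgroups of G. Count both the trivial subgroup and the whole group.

|G| = 40, so by Lagrange every subgroup order divides 40. Divisors: 1, 2, 4, 5, 8, 10, 20, 40.
Subgroups by order — order 1: 1; order 2: 7; order 4: 7; order 5: 1; order 8: 1; order 10: 7; order 20: 7; order 40: 1.
Total: 1 + 7 + 7 + 1 + 1 + 7 + 7 + 1 = 32.

32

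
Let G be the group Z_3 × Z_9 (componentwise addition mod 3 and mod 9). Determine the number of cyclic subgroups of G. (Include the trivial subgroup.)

A cyclic subgroup of order d is generated by each of its φ(d) elements of order d, so the cyclic subgroups of order d number (#elements of order d)/φ(d).
Cyclic subgroups by order — order 1: 1; order 3: 4; order 9: 3.
Total: 8.

8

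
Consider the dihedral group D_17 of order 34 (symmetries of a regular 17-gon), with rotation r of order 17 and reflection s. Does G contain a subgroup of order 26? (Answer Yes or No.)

No

26 does not divide |G| = 34, so by Lagrange no subgroup of order 26 exists.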